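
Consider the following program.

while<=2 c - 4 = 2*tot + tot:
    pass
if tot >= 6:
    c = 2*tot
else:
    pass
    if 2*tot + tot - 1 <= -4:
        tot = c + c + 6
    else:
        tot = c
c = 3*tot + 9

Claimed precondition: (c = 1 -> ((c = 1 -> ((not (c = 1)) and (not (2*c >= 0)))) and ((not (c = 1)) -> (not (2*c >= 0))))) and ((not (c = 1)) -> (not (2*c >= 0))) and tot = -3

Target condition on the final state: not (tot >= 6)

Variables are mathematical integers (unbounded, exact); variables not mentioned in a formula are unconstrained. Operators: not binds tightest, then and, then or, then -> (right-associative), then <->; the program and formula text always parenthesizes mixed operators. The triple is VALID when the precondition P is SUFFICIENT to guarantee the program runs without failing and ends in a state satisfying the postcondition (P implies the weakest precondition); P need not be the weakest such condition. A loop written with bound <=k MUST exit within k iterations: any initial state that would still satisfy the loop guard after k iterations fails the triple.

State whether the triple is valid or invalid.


Working backward. After the program, not (tot >= 6) must hold.
Before c := 3*tot + 9: not (tot >= 6)
Then branch requires not (tot >= 6); else branch requires (3*tot <= -3 -> (not (2*c >= 0))) and ((not (3*tot <= -3)) -> (not (c >= 6))).
Before the if: (tot >= 6 -> (not (tot >= 6))) and ((not (tot >= 6)) -> ((3*tot <= -3 -> (not (2*c >= 0))) and ((not (3*tot <= -3)) -> (not (c >= 6)))))
Before the loop (bound <=2), unroll the exhaustion recursion (WP_0 = exit-now case; WP_j = one more guarded iteration, up to j = 2):
  WP_0: (not (c = 3*tot + 4)) and (tot >= 6 -> (not (tot >= 6))) and ((not (tot >= 6)) -> ((3*tot <= -3 -> (not (2*c >= 0))) and ((not (3*tot <= -3)) -> (not (c >= 6)))))
  WP_1: (c = 3*tot + 4 -> ((not (c = 3*tot + 4)) and (tot >= 6 -> (not (tot >= 6))) and ((not (tot >= 6)) -> ((3*tot <= -3 -> (not (2*c >= 0))) and ((not (3*tot <= -3)) -> (not (c >= 6))))))) and ((not (c = 3*tot + 4)) -> ((tot >= 6 -> (not (tot >= 6))) and ((not (tot >= 6)) -> ((3*tot <= -3 -> (not (2*c >= 0))) and ((not (3*tot <= -3)) -> (not (c >= 6)))))))
  WP_2: (c = 3*tot + 4 -> ((c = 3*tot + 4 -> ((not (c = 3*tot + 4)) and (tot >= 6 -> (not (tot >= 6))) and ((not (tot >= 6)) -> ((3*tot <= -3 -> (not (2*c >= 0))) and ((not (3*tot <= -3)) -> (not (c >= 6))))))) and ((not (c = 3*tot + 4)) -> ((tot >= 6 -> (not (tot >= 6))) and ((not (tot >= 6)) -> ((3*tot <= -3 -> (not (2*c >= 0))) and ((not (3*tot <= -3)) -> (not (c >= 6))))))))) and ((not (c = 3*tot + 4)) -> ((tot >= 6 -> (not (tot >= 6))) and ((not (tot >= 6)) -> ((3*tot <= -3 -> (not (2*c >= 0))) and ((not (3*tot <= -3)) -> (not (c >= 6)))))))
So before the loop: (c = 3*tot + 4 -> ((c = 3*tot + 4 -> ((not (c = 3*tot + 4)) and (tot >= 6 -> (not (tot >= 6))) and ((not (tot >= 6)) -> ((3*tot <= -3 -> (not (2*c >= 0))) and ((not (3*tot <= -3)) -> (not (c >= 6))))))) and ((not (c = 3*tot + 4)) -> ((tot >= 6 -> (not (tot >= 6))) and ((not (tot >= 6)) -> ((3*tot <= -3 -> (not (2*c >= 0))) and ((not (3*tot <= -3)) -> (not (c >= 6))))))))) and ((not (c = 3*tot + 4)) -> ((tot >= 6 -> (not (tot >= 6))) and ((not (tot >= 6)) -> ((3*tot <= -3 -> (not (2*c >= 0))) and ((not (3*tot <= -3)) -> (not (c >= 6)))))))
The weakest precondition is (c = 3*tot + 4 -> ((c = 3*tot + 4 -> ((not (c = 3*tot + 4)) and (tot >= 6 -> (not (tot >= 6))) and ((not (tot >= 6)) -> ((3*tot <= -3 -> (not (2*c >= 0))) and ((not (3*tot <= -3)) -> (not (c >= 6))))))) and ((not (c = 3*tot + 4)) -> ((tot >= 6 -> (not (tot >= 6))) and ((not (tot >= 6)) -> ((3*tot <= -3 -> (not (2*c >= 0))) and ((not (3*tot <= -3)) -> (not (c >= 6))))))))) and ((not (c = 3*tot + 4)) -> ((tot >= 6 -> (not (tot >= 6))) and ((not (tot >= 6)) -> ((3*tot <= -3 -> (not (2*c >= 0))) and ((not (3*tot <= -3)) -> (not (c >= 6))))))).
Check whether (c = 1 -> ((c = 1 -> ((not (c = 1)) and (not (2*c >= 0)))) and ((not (c = 1)) -> (not (2*c >= 0))))) and ((not (c = 1)) -> (not (2*c >= 0))) and tot = -3 implies it.
Countermodel: at the initial state c = -5, tot = -3, the precondition holds but the weakest precondition fails.
Answer: invalid


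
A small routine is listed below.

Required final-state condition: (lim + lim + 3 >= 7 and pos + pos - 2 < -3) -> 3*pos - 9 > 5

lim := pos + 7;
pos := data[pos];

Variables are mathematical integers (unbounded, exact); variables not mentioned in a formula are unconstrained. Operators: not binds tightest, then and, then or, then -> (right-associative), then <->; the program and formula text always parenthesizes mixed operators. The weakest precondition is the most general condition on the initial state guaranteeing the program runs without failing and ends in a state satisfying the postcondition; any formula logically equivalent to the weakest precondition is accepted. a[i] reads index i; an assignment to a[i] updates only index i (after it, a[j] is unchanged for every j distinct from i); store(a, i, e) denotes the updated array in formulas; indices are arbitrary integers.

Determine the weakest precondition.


Working backward. After the program, the postcondition (lim + lim + 3 >= 7 and pos + pos - 2 < -3) -> 3*pos - 9 > 5 must hold; in canonical form it is (2*lim >= 4 and 2*pos < -1) -> 3*pos > 14.
Before pos := data[pos]: (2*lim >= 4 and 2*data[pos] < -1) -> 3*data[pos] > 14
Before lim := pos + 7: (2*pos >= -10 and 2*data[pos] < -1) -> 3*data[pos] > 14
Answer: WP = (2*pos >= -10 and 2*data[pos] < -1) -> 3*data[pos] > 14


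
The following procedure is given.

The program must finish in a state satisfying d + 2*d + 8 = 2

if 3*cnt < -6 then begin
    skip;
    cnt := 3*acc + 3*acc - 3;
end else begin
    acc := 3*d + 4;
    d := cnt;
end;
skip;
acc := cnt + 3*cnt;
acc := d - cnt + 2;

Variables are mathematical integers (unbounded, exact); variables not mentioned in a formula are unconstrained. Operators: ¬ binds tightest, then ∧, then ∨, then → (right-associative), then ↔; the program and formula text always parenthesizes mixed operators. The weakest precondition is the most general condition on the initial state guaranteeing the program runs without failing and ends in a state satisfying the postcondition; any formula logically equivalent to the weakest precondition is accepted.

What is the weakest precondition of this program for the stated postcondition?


Working backward. After the program, the postcondition d + 2*d + 8 = 2 must hold; in canonical form it is 3*d = -6.
Before acc := d - cnt + 2: 3*d = -6
Before acc := cnt + 3*cnt: 3*d = -6
Before skip: 3*d = -6
Then branch requires 3*d = -6; else branch requires 3*cnt = -6.
Before the if: (3*cnt < -6 → 3*d = -6) ∧ ((¬(3*cnt < -6)) → 3*cnt = -6)
Answer: WP = (3*cnt < -6 → 3*d = -6) ∧ ((¬(3*cnt < -6)) → 3*cnt = -6)


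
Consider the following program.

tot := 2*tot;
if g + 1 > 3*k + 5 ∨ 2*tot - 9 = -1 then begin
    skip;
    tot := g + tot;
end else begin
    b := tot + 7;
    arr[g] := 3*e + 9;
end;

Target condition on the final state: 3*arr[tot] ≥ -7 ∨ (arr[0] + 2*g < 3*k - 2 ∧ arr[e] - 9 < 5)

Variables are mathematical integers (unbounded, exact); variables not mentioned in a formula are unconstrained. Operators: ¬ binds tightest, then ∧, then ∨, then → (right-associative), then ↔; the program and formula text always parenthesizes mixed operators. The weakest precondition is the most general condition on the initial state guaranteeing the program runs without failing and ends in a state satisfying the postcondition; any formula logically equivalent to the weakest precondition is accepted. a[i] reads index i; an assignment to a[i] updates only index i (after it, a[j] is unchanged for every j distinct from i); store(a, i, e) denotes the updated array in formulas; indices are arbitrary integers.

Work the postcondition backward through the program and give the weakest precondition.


Working backward. After the program, the postcondition 3*arr[tot] ≥ -7 ∨ (arr[0] + 2*g < 3*k - 2 ∧ arr[e] - 9 < 5) must hold; in canonical form it is 3*arr[tot] ≥ -7 ∨ (arr[0] + 2*g < 3*k - 2 ∧ arr[e] < 14).
Then branch requires 3*arr[g + tot] ≥ -7 ∨ (arr[0] + 2*g < 3*k - 2 ∧ arr[e] < 14); else branch requires 3*store(arr, g, 3*e + 9)[tot] ≥ -7 ∨ (store(arr, g, 3*e + 9)[0] + 2*g < 3*k - 2 ∧ store(arr, g, 3*e + 9)[e] < 14).
Before the if: ((g > 3*k + 4 ∨ 2*tot = 8) → (3*arr[g + tot] ≥ -7 ∨ (arr[0] + 2*g < 3*k - 2 ∧ arr[e] < 14))) ∧ ((¬(g > 3*k + 4 ∨ 2*tot = 8)) → (3*store(arr, g, 3*e + 9)[tot] ≥ -7 ∨ (store(arr, g, 3*e + 9)[0] + 2*g < 3*k - 2 ∧ store(arr, g, 3*e + 9)[e] < 14)))
Before tot := 2*tot: ((g > 3*k + 4 ∨ 4*tot = 8) → (3*arr[g + 2*tot] ≥ -7 ∨ (arr[0] + 2*g < 3*k - 2 ∧ arr[e] < 14))) ∧ ((¬(g > 3*k + 4 ∨ 4*tot = 8)) → (3*store(arr, g, 3*e + 9)[2*tot] ≥ -7 ∨ (store(arr, g, 3*e + 9)[0] + 2*g < 3*k - 2 ∧ store(arr, g, 3*e + 9)[e] < 14)))
Answer: WP = ((g > 3*k + 4 ∨ 4*tot = 8) → (3*arr[g + 2*tot] ≥ -7 ∨ (arr[0] + 2*g < 3*k - 2 ∧ arr[e] < 14))) ∧ ((¬(g > 3*k + 4 ∨ 4*tot = 8)) → (3*store(arr, g, 3*e + 9)[2*tot] ≥ -7 ∨ (store(arr, g, 3*e + 9)[0] + 2*g < 3*k - 2 ∧ store(arr, g, 3*e + 9)[e] < 14)))


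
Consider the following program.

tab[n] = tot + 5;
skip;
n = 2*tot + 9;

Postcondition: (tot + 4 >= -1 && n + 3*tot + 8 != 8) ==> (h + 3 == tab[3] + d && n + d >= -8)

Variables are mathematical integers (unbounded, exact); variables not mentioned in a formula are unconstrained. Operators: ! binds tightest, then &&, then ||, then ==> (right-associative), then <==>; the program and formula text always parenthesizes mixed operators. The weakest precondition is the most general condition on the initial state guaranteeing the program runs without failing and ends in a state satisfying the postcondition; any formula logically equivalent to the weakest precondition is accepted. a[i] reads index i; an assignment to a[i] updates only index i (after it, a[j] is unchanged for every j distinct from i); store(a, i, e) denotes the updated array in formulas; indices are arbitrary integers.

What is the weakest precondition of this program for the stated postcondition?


Working backward. After the program, the postcondition (tot + 4 >= -1 && n + 3*tot + 8 != 8) ==> (h + 3 == tab[3] + d && n + d >= -8) must hold; in canonical form it is (tot >= -5 && n + 3*tot != 0) ==> (h == tab[3] + d - 3 && d + n >= -8).
Before n := 2*tot + 9: (tot >= -5 && 5*tot != -9) ==> (h == tab[3] + d - 3 && d + 2*tot >= -17)
Before skip: (tot >= -5 && 5*tot != -9) ==> (h == tab[3] + d - 3 && d + 2*tot >= -17)
Before tab[n] := tot + 5: (tot >= -5 && 5*tot != -9) ==> (h == store(tab, n, tot + 5)[3] + d - 3 && d + 2*tot >= -17)
Answer: WP = (tot >= -5 && 5*tot != -9) ==> (h == store(tab, n, tot + 5)[3] + d - 3 && d + 2*tot >= -17)


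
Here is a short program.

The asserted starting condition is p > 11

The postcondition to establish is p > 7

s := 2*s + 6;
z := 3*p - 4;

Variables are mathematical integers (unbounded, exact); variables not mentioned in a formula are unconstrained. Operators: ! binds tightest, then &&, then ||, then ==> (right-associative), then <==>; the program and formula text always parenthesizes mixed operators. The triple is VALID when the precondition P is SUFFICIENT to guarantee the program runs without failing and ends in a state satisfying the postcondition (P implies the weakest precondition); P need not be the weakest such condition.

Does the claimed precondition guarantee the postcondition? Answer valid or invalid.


Working backward. After the program, p > 7 must hold.
Before z := 3*p - 4: p > 7
Before s := 2*s + 6: p > 7
The weakest precondition is p > 7.
Check whether p > 11 implies it.
Every state satisfying the precondition satisfies the weakest precondition: the implication holds.
Answer: valid


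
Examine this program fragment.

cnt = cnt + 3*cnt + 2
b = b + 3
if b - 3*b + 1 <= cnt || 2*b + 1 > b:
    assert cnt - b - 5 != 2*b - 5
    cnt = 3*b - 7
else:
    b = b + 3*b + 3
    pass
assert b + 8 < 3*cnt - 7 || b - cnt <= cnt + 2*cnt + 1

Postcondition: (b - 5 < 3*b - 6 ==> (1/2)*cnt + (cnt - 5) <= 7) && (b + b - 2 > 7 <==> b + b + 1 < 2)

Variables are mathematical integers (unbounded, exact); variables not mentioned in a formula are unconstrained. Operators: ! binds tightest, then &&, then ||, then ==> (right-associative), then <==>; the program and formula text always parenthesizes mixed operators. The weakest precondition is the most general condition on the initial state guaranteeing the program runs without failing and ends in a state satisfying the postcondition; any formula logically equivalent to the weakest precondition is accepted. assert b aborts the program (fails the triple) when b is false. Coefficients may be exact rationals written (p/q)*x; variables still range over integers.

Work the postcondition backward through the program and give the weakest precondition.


Working backward. After the program, the postcondition (b - 5 < 3*b - 6 ==> (1/2)*cnt + (cnt - 5) <= 7) && (b + b - 2 > 7 <==> b + b + 1 < 2) must hold; in canonical form it is (2*b > 1 ==> (3/2)*cnt <= 12) && (2*b > 9 <==> 2*b < 1).
Before assert b + 8 < 3*cnt - 7 || b - cnt <= cnt + 2*cnt + 1: (b < 3*cnt - 15 || b <= 4*cnt + 1) && (2*b > 1 ==> (3/2)*cnt <= 12) && (2*b > 9 <==> 2*b < 1)
Then branch requires cnt != 3*b && (8*b > 36 || 11*b >= 27) && (2*b > 1 ==> (9/2)*b <= 45/2) && (2*b > 9 <==> 2*b < 1); else branch requires (4*b < 3*cnt - 18 || 4*b <= 4*cnt - 2) && (8*b > -5 ==> (3/2)*cnt <= 12) && (8*b > 3 <==> 8*b < -5).
Before the if: ((2*b + cnt >= 1 || b > -1) ==> (cnt != 3*b && (8*b > 36 || 11*b >= 27) && (2*b > 1 ==> (9/2)*b <= 45/2) && (2*b > 9 <==> 2*b < 1))) && ((!(2*b + cnt >= 1 || b > -1)) ==> ((4*b < 3*cnt - 18 || 4*b <= 4*cnt - 2) && (8*b > -5 ==> (3/2)*cnt <= 12) && (8*b > 3 <==> 8*b < -5)))
Before b := b + 3: ((2*b + cnt >= -5 || b > -4) ==> (cnt != 3*b + 9 && (8*b > 12 || 11*b >= -6) && (2*b > -5 ==> (9/2)*b <= 9) && (2*b > 3 <==> 2*b < -5))) && ((!(2*b + cnt >= -5 || b > -4)) ==> ((4*b < 3*cnt - 30 || 4*b <= 4*cnt - 14) && (8*b > -29 ==> (3/2)*cnt <= 12) && (8*b > -21 <==> 8*b < -29)))
Before cnt := cnt + 3*cnt + 2: ((2*b + 4*cnt >= -7 || b > -4) ==> (4*cnt != 3*b + 7 && (8*b > 12 || 11*b >= -6) && (2*b > -5 ==> (9/2)*b <= 9) && (2*b > 3 <==> 2*b < -5))) && ((!(2*b + 4*cnt >= -7 || b > -4)) ==> ((4*b < 12*cnt - 24 || 4*b <= 16*cnt - 6) && (8*b > -29 ==> 6*cnt <= 9) && (8*b > -21 <==> 8*b < -29)))
Answer: WP = ((2*b + 4*cnt >= -7 || b > -4) ==> (4*cnt != 3*b + 7 && (8*b > 12 || 11*b >= -6) && (2*b > -5 ==> (9/2)*b <= 9) && (2*b > 3 <==> 2*b < -5))) && ((!(2*b + 4*cnt >= -7 || b > -4)) ==> ((4*b < 12*cnt - 24 || 4*b <= 16*cnt - 6) && (8*b > -29 ==> 6*cnt <= 9) && (8*b > -21 <==> 8*b < -29)))


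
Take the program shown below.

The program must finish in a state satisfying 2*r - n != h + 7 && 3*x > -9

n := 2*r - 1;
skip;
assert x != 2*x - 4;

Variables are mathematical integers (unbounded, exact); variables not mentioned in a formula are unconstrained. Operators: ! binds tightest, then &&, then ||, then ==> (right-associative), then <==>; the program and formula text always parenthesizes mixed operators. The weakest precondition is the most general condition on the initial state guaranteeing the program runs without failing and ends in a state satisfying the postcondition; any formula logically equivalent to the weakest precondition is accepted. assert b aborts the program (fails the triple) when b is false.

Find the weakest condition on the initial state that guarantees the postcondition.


Working backward. After the program, the postcondition 2*r - n != h + 7 && 3*x > -9 must hold; in canonical form it is 2*r != h + n + 7 && 3*x > -9.
Before assert x != 2*x - 4: x != 4 && 2*r != h + n + 7 && 3*x > -9
Before skip: x != 4 && 2*r != h + n + 7 && 3*x > -9
Before n := 2*r - 1: x != 4 && h != -6 && 3*x > -9
Answer: WP = x != 4 && h != -6 && 3*x > -9


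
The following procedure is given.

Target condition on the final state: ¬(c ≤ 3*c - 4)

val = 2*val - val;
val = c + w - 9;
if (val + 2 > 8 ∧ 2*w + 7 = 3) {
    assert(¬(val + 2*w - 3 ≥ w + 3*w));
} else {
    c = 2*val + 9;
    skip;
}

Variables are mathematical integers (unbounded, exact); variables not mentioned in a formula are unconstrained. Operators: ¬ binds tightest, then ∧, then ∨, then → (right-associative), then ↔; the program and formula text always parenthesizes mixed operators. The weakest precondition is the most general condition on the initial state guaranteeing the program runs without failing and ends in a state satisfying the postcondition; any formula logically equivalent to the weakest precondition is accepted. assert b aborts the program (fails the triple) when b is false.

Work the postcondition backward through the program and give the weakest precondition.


Working backward. After the program, the postcondition ¬(c ≤ 3*c - 4) must hold; in canonical form it is ¬(2*c ≥ 4).
Then branch requires (¬(val ≥ 2*w + 3)) ∧ (¬(2*c ≥ 4)); else branch requires ¬(4*val ≥ -14).
Before the if: ((val > 6 ∧ 2*w = -4) → ((¬(val ≥ 2*w + 3)) ∧ (¬(2*c ≥ 4)))) ∧ ((¬(val > 6 ∧ 2*w = -4)) → (¬(4*val ≥ -14)))
Before val := c + w - 9: ((c + w > 15 ∧ 2*w = -4) → ((¬(c ≥ w + 12)) ∧ (¬(2*c ≥ 4)))) ∧ ((¬(c + w > 15 ∧ 2*w = -4)) → (¬(4*c + 4*w ≥ 22)))
Before val := 2*val - val: ((c + w > 15 ∧ 2*w = -4) → ((¬(c ≥ w + 12)) ∧ (¬(2*c ≥ 4)))) ∧ ((¬(c + w > 15 ∧ 2*w = -4)) → (¬(4*c + 4*w ≥ 22)))
Answer: WP = ((c + w > 15 ∧ 2*w = -4) → ((¬(c ≥ w + 12)) ∧ (¬(2*c ≥ 4)))) ∧ ((¬(c + w > 15 ∧ 2*w = -4)) → (¬(4*c + 4*w ≥ 22)))


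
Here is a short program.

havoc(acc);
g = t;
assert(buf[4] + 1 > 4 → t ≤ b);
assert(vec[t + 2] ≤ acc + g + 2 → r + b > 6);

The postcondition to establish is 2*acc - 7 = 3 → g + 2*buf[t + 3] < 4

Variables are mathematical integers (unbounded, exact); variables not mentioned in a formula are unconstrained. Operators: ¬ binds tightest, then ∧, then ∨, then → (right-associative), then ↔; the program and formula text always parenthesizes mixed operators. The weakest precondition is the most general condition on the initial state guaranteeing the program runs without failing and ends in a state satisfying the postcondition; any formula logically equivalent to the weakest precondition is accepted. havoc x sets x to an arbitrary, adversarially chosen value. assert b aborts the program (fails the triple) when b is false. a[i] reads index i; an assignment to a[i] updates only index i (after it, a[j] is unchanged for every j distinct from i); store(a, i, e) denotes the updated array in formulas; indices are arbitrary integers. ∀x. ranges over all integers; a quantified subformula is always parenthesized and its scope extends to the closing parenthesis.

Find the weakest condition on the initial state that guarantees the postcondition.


Working backward. After the program, the postcondition 2*acc - 7 = 3 → g + 2*buf[t + 3] < 4 must hold; in canonical form it is 2*acc = 10 → 2*buf[t + 3] + g < 4.
Before assert vec[t + 2] ≤ acc + g + 2 → r + b > 6: (vec[t + 2] ≤ acc + g + 2 → b + r > 6) ∧ (2*acc = 10 → 2*buf[t + 3] + g < 4)
Before assert buf[4] + 1 > 4 → t ≤ b: (buf[4] > 3 → t ≤ b) ∧ (vec[t + 2] ≤ acc + g + 2 → b + r > 6) ∧ (2*acc = 10 → 2*buf[t + 3] + g < 4)
Before g := t: (buf[4] > 3 → t ≤ b) ∧ (vec[t + 2] ≤ acc + t + 2 → b + r > 6) ∧ (2*acc = 10 → 2*buf[t + 3] + t < 4)
Before havoc acc: ∀acc_1. ((buf[4] > 3 → t ≤ b) ∧ (vec[t + 2] ≤ acc_1 + t + 2 → b + r > 6) ∧ (2*acc_1 = 10 → 2*buf[t + 3] + t < 4))
Answer: WP = ∀acc_1. ((buf[4] > 3 → t ≤ b) ∧ (vec[t + 2] ≤ acc_1 + t + 2 → b + r > 6) ∧ (2*acc_1 = 10 → 2*buf[t + 3] + t < 4))


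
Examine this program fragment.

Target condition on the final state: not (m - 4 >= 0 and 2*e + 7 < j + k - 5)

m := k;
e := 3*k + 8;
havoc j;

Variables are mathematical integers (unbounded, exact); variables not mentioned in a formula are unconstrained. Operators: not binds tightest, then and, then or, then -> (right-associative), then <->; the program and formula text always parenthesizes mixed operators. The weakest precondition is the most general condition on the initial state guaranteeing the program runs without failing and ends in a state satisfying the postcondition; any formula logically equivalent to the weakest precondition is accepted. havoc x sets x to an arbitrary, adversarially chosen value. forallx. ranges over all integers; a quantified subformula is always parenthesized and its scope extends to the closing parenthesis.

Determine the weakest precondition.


Working backward. After the program, the postcondition not (m - 4 >= 0 and 2*e + 7 < j + k - 5) must hold; in canonical form it is not (m >= 4 and 2*e < j + k - 12).
Before havoc j: forall j_1. (not (m >= 4 and 2*e < j_1 + k - 12))
Before e := 3*k + 8: forall j_1. (not (m >= 4 and 5*k < j_1 - 28))
Before m := k: forall j_1. (not (k >= 4 and 5*k < j_1 - 28))
Answer: WP = forall j_1. (not (k >= 4 and 5*k < j_1 - 28))


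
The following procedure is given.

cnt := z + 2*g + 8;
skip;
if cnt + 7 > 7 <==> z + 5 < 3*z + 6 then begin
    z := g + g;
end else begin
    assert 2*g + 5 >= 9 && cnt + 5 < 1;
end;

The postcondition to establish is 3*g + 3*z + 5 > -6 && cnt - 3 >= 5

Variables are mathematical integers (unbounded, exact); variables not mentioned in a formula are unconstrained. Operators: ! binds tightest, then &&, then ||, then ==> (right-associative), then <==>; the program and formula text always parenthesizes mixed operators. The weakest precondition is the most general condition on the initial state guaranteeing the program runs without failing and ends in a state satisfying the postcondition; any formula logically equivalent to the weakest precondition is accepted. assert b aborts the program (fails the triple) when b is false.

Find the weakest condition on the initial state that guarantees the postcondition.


Working backward. After the program, the postcondition 3*g + 3*z + 5 > -6 && cnt - 3 >= 5 must hold; in canonical form it is 3*g + 3*z > -11 && cnt >= 8.
Then branch requires 9*g > -11 && cnt >= 8; else branch requires 2*g >= 4 && cnt < -4 && 3*g + 3*z > -11 && cnt >= 8.
Before the if: ((cnt > 0 <==> 2*z > -1) ==> (9*g > -11 && cnt >= 8)) && ((!(cnt > 0 <==> 2*z > -1)) ==> (2*g >= 4 && cnt < -4 && 3*g + 3*z > -11 && cnt >= 8))
Before skip: ((cnt > 0 <==> 2*z > -1) ==> (9*g > -11 && cnt >= 8)) && ((!(cnt > 0 <==> 2*z > -1)) ==> (2*g >= 4 && cnt < -4 && 3*g + 3*z > -11 && cnt >= 8))
Before cnt := z + 2*g + 8: ((2*g + z > -8 <==> 2*z > -1) ==> (9*g > -11 && 2*g + z >= 0)) && ((!(2*g + z > -8 <==> 2*z > -1)) ==> (2*g >= 4 && 2*g + z < -12 && 3*g + 3*z > -11 && 2*g + z >= 0))
Answer: WP = ((2*g + z > -8 <==> 2*z > -1) ==> (9*g > -11 && 2*g + z >= 0)) && ((!(2*g + z > -8 <==> 2*z > -1)) ==> (2*g >= 4 && 2*g + z < -12 && 3*g + 3*z > -11 && 2*g + z >= 0))


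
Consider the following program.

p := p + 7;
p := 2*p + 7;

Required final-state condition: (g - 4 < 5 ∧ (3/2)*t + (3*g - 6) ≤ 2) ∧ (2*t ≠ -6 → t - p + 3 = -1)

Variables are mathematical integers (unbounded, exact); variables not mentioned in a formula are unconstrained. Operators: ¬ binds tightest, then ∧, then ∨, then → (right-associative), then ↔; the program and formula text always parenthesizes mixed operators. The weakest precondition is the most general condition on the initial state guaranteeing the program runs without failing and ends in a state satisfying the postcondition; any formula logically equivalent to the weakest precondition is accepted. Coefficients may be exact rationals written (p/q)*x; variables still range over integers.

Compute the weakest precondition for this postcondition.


Working backward. After the program, the postcondition (g - 4 < 5 ∧ (3/2)*t + (3*g - 6) ≤ 2) ∧ (2*t ≠ -6 → t - p + 3 = -1) must hold; in canonical form it is g < 9 ∧ 3*g + (3/2)*t ≤ 8 ∧ (2*t ≠ -6 → t = p - 4).
Before p := 2*p + 7: g < 9 ∧ 3*g + (3/2)*t ≤ 8 ∧ (2*t ≠ -6 → t = 2*p + 3)
Before p := p + 7: g < 9 ∧ 3*g + (3/2)*t ≤ 8 ∧ (2*t ≠ -6 → t = 2*p + 17)
Answer: WP = g < 9 ∧ 3*g + (3/2)*t ≤ 8 ∧ (2*t ≠ -6 → t = 2*p + 17)


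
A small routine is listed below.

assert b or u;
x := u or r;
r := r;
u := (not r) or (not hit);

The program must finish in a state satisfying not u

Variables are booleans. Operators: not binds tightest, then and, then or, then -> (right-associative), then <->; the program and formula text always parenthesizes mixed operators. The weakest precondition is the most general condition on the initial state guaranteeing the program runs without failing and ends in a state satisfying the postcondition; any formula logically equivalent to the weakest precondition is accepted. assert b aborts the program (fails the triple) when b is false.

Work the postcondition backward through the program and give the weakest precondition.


Working backward. After the program, not u must hold.
Before u := (not r) or (not hit): not ((not r) or (not hit))
Before r := r: not ((not r) or (not hit))
Before x := u or r: not ((not r) or (not hit))
Before assert b or u: (b or u) and (not ((not r) or (not hit)))
Answer: WP = (b or u) and (not ((not r) or (not hit)))


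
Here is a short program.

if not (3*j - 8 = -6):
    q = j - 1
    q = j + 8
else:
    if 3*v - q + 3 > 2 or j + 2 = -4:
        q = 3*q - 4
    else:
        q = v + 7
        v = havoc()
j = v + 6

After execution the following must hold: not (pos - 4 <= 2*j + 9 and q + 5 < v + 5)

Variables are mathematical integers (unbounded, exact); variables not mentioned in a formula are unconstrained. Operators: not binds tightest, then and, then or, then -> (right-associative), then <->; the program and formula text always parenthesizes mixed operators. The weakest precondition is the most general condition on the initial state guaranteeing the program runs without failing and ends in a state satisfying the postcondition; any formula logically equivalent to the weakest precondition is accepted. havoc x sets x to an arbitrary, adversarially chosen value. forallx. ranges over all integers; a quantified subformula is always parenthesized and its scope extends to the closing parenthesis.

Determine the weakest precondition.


Working backward. After the program, the postcondition not (pos - 4 <= 2*j + 9 and q + 5 < v + 5) must hold; in canonical form it is not (pos <= 2*j + 13 and q < v).
Before j := v + 6: not (pos <= 2*v + 25 and q < v)
Then branch requires not (pos <= 2*v + 25 and j < v - 8); else branch requires ((3*v > q - 1 or j = -6) -> (not (pos <= 2*v + 25 and 3*q < v + 4))) and ((not (3*v > q - 1 or j = -6)) -> (forall v_1. (not (pos <= 2*v_1 + 25 and v < v_1 - 7)))).
Before the if: ((not (3*j = 2)) -> (not (pos <= 2*v + 25 and j < v - 8))) and (3*j = 2 -> (((3*v > q - 1 or j = -6) -> (not (pos <= 2*v + 25 and 3*q < v + 4))) and ((not (3*v > q - 1 or j = -6)) -> (forall v_1. (not (pos <= 2*v_1 + 25 and v < v_1 - 7))))))
Answer: WP = ((not (3*j = 2)) -> (not (pos <= 2*v + 25 and j < v - 8))) and (3*j = 2 -> (((3*v > q - 1 or j = -6) -> (not (pos <= 2*v + 25 and 3*q < v + 4))) and ((not (3*v > q - 1 or j = -6)) -> (forall v_1. (not (pos <= 2*v_1 + 25 and v < v_1 - 7))))))


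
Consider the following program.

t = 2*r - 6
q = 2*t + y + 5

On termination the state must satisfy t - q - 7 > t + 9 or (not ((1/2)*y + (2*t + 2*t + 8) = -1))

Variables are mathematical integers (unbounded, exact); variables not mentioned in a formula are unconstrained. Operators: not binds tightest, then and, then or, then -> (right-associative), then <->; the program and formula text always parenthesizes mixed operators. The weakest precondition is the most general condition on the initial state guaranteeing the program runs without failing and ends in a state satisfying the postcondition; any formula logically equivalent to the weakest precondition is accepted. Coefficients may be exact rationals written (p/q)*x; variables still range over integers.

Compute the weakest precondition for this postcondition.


Working backward. After the program, the postcondition t - q - 7 > t + 9 or (not ((1/2)*y + (2*t + 2*t + 8) = -1)) must hold; in canonical form it is q < -16 or (not (4*t + (1/2)*y = -9)).
Before q := 2*t + y + 5: 2*t + y < -21 or (not (4*t + (1/2)*y = -9))
Before t := 2*r - 6: 4*r + y < -9 or (not (8*r + (1/2)*y = 15))
Answer: WP = 4*r + y < -9 or (not (8*r + (1/2)*y = 15))


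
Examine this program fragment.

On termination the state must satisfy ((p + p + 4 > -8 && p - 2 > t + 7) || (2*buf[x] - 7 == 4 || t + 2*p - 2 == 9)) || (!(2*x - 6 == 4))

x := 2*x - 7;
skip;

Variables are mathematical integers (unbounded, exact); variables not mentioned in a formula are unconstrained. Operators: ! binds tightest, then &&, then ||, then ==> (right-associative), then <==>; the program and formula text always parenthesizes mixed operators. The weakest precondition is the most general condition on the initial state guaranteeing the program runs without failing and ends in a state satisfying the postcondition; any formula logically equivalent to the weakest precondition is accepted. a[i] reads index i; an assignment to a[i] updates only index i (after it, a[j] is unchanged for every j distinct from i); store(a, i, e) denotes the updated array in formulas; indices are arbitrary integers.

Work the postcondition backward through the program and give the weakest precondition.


Working backward. After the program, the postcondition ((p + p + 4 > -8 && p - 2 > t + 7) || (2*buf[x] - 7 == 4 || t + 2*p - 2 == 9)) || (!(2*x - 6 == 4)) must hold; in canonical form it is (2*p > -12 && p > t + 9) || 2*buf[x] == 11 || 2*p + t == 11 || (!(2*x == 10)).
Before skip: (2*p > -12 && p > t + 9) || 2*buf[x] == 11 || 2*p + t == 11 || (!(2*x == 10))
Before x := 2*x - 7: (2*p > -12 && p > t + 9) || 2*buf[2*x - 7] == 11 || 2*p + t == 11 || (!(4*x == 24))
Answer: WP = (2*p > -12 && p > t + 9) || 2*buf[2*x - 7] == 11 || 2*p + t == 11 || (!(4*x == 24))


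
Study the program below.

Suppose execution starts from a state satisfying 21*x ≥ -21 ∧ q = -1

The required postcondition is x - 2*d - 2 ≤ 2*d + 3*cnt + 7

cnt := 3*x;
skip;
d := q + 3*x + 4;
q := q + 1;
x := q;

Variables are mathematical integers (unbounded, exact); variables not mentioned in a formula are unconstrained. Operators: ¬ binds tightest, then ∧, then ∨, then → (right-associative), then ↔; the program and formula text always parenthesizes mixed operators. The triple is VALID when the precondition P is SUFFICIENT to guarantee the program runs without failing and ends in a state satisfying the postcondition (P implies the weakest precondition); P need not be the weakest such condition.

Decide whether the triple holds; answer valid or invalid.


Working backward. After the program, the postcondition x - 2*d - 2 ≤ 2*d + 3*cnt + 7 must hold; in canonical form it is x ≤ 3*cnt + 4*d + 9.
Before x := q: q ≤ 3*cnt + 4*d + 9
Before q := q + 1: q ≤ 3*cnt + 4*d + 8
Before d := q + 3*x + 4: 3*cnt + 3*q + 12*x ≥ -24
Before skip: 3*cnt + 3*q + 12*x ≥ -24
Before cnt := 3*x: 3*q + 21*x ≥ -24
The weakest precondition is 3*q + 21*x ≥ -24.
Check whether 21*x ≥ -21 ∧ q = -1 implies it.
Every state satisfying the precondition satisfies the weakest precondition: the implication holds.
Answer: valid


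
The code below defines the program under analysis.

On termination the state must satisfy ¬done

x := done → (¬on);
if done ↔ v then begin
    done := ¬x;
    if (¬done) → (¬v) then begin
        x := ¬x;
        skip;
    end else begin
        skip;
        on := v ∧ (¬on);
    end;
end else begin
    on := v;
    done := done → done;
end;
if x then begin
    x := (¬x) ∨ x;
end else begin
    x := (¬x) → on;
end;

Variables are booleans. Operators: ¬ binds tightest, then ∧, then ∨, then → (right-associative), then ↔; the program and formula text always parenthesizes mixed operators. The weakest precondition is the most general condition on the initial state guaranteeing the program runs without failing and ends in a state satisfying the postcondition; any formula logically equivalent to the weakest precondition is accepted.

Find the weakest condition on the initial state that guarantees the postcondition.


Working backward. After the program, ¬done must hold.
Then branch requires ¬done; else branch requires ¬done.
Before the if: (x → (¬done)) ∧ ((¬x) → (¬done))
Then branch requires ((x → (¬v)) → ((¬x) → x)) ∧ ((¬(x → (¬v))) → ((¬x) → x)); else branch requires false.
Before the if: ((done ↔ v) → (((x → (¬v)) → ((¬x) → x)) ∧ ((¬(x → (¬v))) → ((¬x) → x)))) ∧ (done ↔ v)
Before x := done → (¬on): ((done ↔ v) → ((((done → (¬on)) → (¬v)) → ((¬(done → (¬on))) → (done → (¬on)))) ∧ ((¬((done → (¬on)) → (¬v))) → ((¬(done → (¬on))) → (done → (¬on)))))) ∧ (done ↔ v)
Answer: WP = ((done ↔ v) → ((((done → (¬on)) → (¬v)) → ((¬(done → (¬on))) → (done → (¬on)))) ∧ ((¬((done → (¬on)) → (¬v))) → ((¬(done → (¬on))) → (done → (¬on)))))) ∧ (done ↔ v)


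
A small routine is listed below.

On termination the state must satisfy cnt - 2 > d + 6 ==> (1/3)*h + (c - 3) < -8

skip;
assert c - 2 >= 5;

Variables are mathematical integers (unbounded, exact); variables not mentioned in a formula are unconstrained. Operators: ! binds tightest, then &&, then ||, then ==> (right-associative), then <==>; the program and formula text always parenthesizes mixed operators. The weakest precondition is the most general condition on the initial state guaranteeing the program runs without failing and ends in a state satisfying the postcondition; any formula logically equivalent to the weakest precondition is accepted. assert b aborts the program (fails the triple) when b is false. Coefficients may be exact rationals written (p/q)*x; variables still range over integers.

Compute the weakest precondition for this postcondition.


Working backward. After the program, the postcondition cnt - 2 > d + 6 ==> (1/3)*h + (c - 3) < -8 must hold; in canonical form it is cnt > d + 8 ==> c + (1/3)*h < -5.
Before assert c - 2 >= 5: c >= 7 && (cnt > d + 8 ==> c + (1/3)*h < -5)
Before skip: c >= 7 && (cnt > d + 8 ==> c + (1/3)*h < -5)
Answer: WP = c >= 7 && (cnt > d + 8 ==> c + (1/3)*h < -5)


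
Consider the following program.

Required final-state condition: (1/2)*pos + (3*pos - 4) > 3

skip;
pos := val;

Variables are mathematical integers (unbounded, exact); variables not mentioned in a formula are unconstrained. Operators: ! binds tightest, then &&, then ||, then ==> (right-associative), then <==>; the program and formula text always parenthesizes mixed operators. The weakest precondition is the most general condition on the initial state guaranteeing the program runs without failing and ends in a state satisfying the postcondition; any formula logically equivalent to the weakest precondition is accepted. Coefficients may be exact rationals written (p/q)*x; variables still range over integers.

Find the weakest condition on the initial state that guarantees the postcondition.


Working backward. After the program, the postcondition (1/2)*pos + (3*pos - 4) > 3 must hold; in canonical form it is (7/2)*pos > 7.
Before pos := val: (7/2)*val > 7
Before skip: (7/2)*val > 7
Answer: WP = (7/2)*val > 7


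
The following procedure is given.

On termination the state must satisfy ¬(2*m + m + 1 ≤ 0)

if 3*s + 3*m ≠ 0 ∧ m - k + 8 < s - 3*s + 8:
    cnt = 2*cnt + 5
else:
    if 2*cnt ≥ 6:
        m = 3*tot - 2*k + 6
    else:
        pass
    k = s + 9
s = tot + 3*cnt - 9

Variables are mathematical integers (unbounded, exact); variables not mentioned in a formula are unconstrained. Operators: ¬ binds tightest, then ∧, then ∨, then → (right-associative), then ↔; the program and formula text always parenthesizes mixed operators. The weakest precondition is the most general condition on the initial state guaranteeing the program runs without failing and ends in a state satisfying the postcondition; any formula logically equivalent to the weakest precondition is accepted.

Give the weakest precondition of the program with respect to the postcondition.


Working backward. After the program, the postcondition ¬(2*m + m + 1 ≤ 0) must hold; in canonical form it is ¬(3*m ≤ -1).
Before s := tot + 3*cnt - 9: ¬(3*m ≤ -1)
Then branch requires ¬(3*m ≤ -1); else branch requires (2*cnt ≥ 6 → (¬(9*tot ≤ 6*k - 19))) ∧ ((¬(2*cnt ≥ 6)) → (¬(3*m ≤ -1))).
Before the if: ((3*m + 3*s ≠ 0 ∧ m + 2*s < k) → (¬(3*m ≤ -1))) ∧ ((¬(3*m + 3*s ≠ 0 ∧ m + 2*s < k)) → ((2*cnt ≥ 6 → (¬(9*tot ≤ 6*k - 19))) ∧ ((¬(2*cnt ≥ 6)) → (¬(3*m ≤ -1)))))
Answer: WP = ((3*m + 3*s ≠ 0 ∧ m + 2*s < k) → (¬(3*m ≤ -1))) ∧ ((¬(3*m + 3*s ≠ 0 ∧ m + 2*s < k)) → ((2*cnt ≥ 6 → (¬(9*tot ≤ 6*k - 19))) ∧ ((¬(2*cnt ≥ 6)) → (¬(3*m ≤ -1)))))


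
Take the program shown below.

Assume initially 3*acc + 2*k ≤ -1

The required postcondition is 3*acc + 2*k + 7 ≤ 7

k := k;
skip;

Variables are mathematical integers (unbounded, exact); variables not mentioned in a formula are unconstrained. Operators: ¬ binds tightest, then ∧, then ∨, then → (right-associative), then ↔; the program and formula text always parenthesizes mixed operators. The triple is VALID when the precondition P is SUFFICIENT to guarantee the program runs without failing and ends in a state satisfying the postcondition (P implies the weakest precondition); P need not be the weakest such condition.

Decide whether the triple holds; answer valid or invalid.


Working backward. After the program, the postcondition 3*acc + 2*k + 7 ≤ 7 must hold; in canonical form it is 3*acc + 2*k ≤ 0.
Before skip: 3*acc + 2*k ≤ 0
Before k := k: 3*acc + 2*k ≤ 0
The weakest precondition is 3*acc + 2*k ≤ 0.
Check whether 3*acc + 2*k ≤ -1 implies it.
Every state satisfying the precondition satisfies the weakest precondition: the implication holds.
Answer: valid


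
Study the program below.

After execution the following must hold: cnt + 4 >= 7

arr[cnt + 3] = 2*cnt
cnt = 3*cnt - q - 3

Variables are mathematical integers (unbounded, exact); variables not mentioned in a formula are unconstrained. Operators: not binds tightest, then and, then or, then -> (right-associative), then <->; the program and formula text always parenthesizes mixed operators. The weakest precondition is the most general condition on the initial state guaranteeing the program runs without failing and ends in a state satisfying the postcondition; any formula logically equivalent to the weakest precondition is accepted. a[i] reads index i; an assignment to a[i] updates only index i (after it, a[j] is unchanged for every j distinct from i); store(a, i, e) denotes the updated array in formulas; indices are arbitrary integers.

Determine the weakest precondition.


Working backward. After the program, the postcondition cnt + 4 >= 7 must hold; in canonical form it is cnt >= 3.
Before cnt := 3*cnt - q - 3: 3*cnt >= q + 6
Before arr[cnt + 3] := 2*cnt: 3*cnt >= q + 6
Answer: WP = 3*cnt >= q + 6


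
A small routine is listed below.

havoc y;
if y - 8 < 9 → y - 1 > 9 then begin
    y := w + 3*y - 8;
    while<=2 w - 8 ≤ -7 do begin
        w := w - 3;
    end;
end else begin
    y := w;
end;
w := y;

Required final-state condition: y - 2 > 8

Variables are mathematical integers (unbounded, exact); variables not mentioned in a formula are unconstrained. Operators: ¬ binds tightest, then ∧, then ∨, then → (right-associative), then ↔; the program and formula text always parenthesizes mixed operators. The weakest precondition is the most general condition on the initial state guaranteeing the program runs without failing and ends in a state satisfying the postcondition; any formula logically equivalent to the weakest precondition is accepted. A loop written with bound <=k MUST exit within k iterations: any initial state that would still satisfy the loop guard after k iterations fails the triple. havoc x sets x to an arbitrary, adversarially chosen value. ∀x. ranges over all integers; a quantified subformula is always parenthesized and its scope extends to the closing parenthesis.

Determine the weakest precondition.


Working backward. After the program, the postcondition y - 2 > 8 must hold; in canonical form it is y > 10.
Before w := y: y > 10
Then branch requires (w ≤ 1 → ((w ≤ 4 → ((¬(w ≤ 7)) ∧ w + 3*y > 18)) ∧ ((¬(w ≤ 4)) → w + 3*y > 18))) ∧ ((¬(w ≤ 1)) → w + 3*y > 18); else branch requires w > 10.
Before the if: ((y < 17 → y > 10) → ((w ≤ 1 → ((w ≤ 4 → ((¬(w ≤ 7)) ∧ w + 3*y > 18)) ∧ ((¬(w ≤ 4)) → w + 3*y > 18))) ∧ ((¬(w ≤ 1)) → w + 3*y > 18))) ∧ ((¬(y < 17 → y > 10)) → w > 10)
Before havoc y: ∀y_1. (((y_1 < 17 → y_1 > 10) → ((w ≤ 1 → ((w ≤ 4 → ((¬(w ≤ 7)) ∧ w + 3*y_1 > 18)) ∧ ((¬(w ≤ 4)) → w + 3*y_1 > 18))) ∧ ((¬(w ≤ 1)) → w + 3*y_1 > 18))) ∧ ((¬(y_1 < 17 → y_1 > 10)) → w > 10))
Answer: WP = ∀y_1. (((y_1 < 17 → y_1 > 10) → ((w ≤ 1 → ((w ≤ 4 → ((¬(w ≤ 7)) ∧ w + 3*y_1 > 18)) ∧ ((¬(w ≤ 4)) → w + 3*y_1 > 18))) ∧ ((¬(w ≤ 1)) → w + 3*y_1 > 18))) ∧ ((¬(y_1 < 17 → y_1 > 10)) → w > 10))
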